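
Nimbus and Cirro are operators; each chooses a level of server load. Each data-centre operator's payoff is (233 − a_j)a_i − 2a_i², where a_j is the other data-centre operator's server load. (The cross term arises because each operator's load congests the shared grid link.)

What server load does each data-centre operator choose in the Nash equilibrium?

46.6

Nimbus's payoff is (233 − a_C)a_N − 2a_N².
∂π/∂a_N = 233 − a_C − 4a_N = 0, so a_N = 58.25 − 0.25a_C.
By symmetry a_C = a_N; substituting into the reaction function, 1.25a_N = 58.25 and a_N = 46.6.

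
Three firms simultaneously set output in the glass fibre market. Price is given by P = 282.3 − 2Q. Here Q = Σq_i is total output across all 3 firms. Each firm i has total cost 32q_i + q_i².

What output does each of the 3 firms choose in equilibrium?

25.03

A representative firm's profit is π_i = q_i(282.3 − 2Q) − 32q_i − q_i², with Q = q_i + Σ_{j≠i} q_j.
First-order condition: 250.3 − 6q_i − 2Σ_{j≠i} q_j = 0.
With identical firms, set every q_j = q: then 250.3 − 6q − 4q = 0, i.e. q = 250.3/10 = 25.03.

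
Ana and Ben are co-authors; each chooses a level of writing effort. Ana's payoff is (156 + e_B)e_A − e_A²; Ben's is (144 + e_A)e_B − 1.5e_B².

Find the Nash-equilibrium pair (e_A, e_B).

Expanding Ana's payoff: 156e_A + e_Be_A − e_A².
∂π/∂e_A = 156 + e_B − 2e_A = 0, so e_A = 78 + 0.5e_B.
Likewise for Ben: e_B = 48 + (1/3)e_A.
Solving the two reaction functions simultaneously: (1 − (0.5)(1/3))e_A = 78 + 0.5·48, so (5/6)e_A = 102 and e_A = 122.4.
Then e_B = 48 + (1/3)·122.4 = 88.8.

122.4, 88.8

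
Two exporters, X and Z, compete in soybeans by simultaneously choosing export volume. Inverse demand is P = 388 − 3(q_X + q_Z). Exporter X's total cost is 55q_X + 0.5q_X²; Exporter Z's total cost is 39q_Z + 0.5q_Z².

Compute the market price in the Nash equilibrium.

183.4

Exporter X's profit: π = q_X(388 − 3(q_X + q_Z)) − 55q_X − 0.5q_X².
∂π/∂q_X = 333 − 7q_X − 3q_Z = 0, so q_X = 333/7 − (3/7)q_Z.
By the same steps for Z: q_Z = 349/7 − (3/7)q_X.
Plugging q_Z into X's best response: q_X = 333/7 − (3/7)(349/7 − (3/7)q_X) ⇒ (40/49)q_X = 1284/49, so q_X = 32.1.
Then q_Z = 349/7 − (3/7)·32.1 = 36.1.
Equilibrium price: P = 388 − 3·68.2 = 183.4.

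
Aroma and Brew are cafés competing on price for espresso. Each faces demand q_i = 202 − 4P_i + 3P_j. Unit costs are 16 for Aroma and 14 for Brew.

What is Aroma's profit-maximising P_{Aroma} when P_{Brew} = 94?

68.5

Aroma's profit: π = (P_{Aroma} − 16)(202 − 4P_{Aroma} + 3P_{Brew}).
∂π/∂P_{Aroma} = 266 − 8P_{Aroma} + 3P_{Brew} = 0 ⇒ P_{Aroma} = 33.25 + 0.375P_{Brew}.
At P_{Brew} = 94: P_{Aroma} = 33.25 + 0.375·94 = 68.5.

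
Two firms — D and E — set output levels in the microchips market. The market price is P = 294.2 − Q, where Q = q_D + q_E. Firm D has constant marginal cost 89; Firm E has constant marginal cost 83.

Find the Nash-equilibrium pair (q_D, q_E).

66.4, 72.4

Firm D's profit: π = q_D(294.2 − (q_D + q_E)) − 89q_D.
∂π/∂q_D = 205.2 − 2q_D − q_E = 0, so q_D = 102.6 − 0.5q_E.
By the same steps for E: q_E = 105.6 − 0.5q_D.
Solving the two reaction functions simultaneously: (1 − (−0.5)(−0.5))q_D = 102.6 − 0.5·105.6, so 0.75q_D = 49.8 and q_D = 66.4.
Then q_E = 105.6 − 0.5·66.4 = 72.4.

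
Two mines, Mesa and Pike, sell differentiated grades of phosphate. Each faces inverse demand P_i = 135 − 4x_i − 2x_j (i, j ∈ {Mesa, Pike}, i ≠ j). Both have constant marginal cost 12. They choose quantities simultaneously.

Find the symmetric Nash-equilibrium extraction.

12.3

Mine Mesa's profit: π = x_{Mesa}(135 − 4x_{Mesa} − 2x_{Pike}) − 12x_{Mesa}.
∂π/∂x_{Mesa} = 123 − 8x_{Mesa} − 2x_{Pike} = 0 ⇒ x_{Mesa} = 15.375 − 0.25x_{Pike}.
The game is symmetric, so in equilibrium x_{Pike} = x_{Mesa}: the reaction function gives 1.25x_{Mesa} = 15.375, hence x_{Mesa} = 12.3.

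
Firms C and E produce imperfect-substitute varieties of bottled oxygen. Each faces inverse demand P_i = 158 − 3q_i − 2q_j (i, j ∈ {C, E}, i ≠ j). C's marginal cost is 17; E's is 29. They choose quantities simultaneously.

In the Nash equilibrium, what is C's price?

Firm C's profit: π = q_C(158 − 3q_C − 2q_E) − 17q_C.
∂π/∂q_C = 141 − 6q_C − 2q_E = 0 ⇒ q_C = 23.5 − (1/3)q_E.
Similarly q_E = 21.5 − (1/3)q_C.
Solving the two reaction functions simultaneously: (1 − (−1/3)(−1/3))q_C = 23.5 − (1/3)·21.5, so (8/9)q_C = 49/3 and q_C = 18.375.
Then q_E = 21.5 − (1/3)·18.375 = 15.375.
P_C = 158 − 3·18.375 − 2·15.375 = 72.125.

72.125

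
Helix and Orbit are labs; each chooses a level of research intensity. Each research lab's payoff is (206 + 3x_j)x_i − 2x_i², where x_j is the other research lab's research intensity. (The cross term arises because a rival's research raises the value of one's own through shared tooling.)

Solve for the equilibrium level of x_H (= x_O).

Helix's payoff is (206 + 3x_O)x_H − 2x_H².
∂π/∂x_H = 206 + 3x_O − 4x_H = 0, so x_H = 51.5 + 0.75x_O.
Setting x_H = x_O in the reaction function: x_H = 51.5 + 0.75x_H, so x_H = 51.5 / 0.25 = 206.

206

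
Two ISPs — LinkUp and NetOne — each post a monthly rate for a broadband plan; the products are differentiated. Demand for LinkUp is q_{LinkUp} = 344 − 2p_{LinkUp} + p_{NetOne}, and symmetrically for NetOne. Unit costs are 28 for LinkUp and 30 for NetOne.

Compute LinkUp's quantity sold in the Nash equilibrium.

211.2

LinkUp's profit: π = (p_{LinkUp} − 28)(344 − 2p_{LinkUp} + p_{NetOne}).
∂π/∂p_{LinkUp} = 400 − 4p_{LinkUp} + p_{NetOne} = 0 ⇒ p_{LinkUp} = 100 + 0.25p_{NetOne}.
Similarly p_{NetOne} = 101 + 0.25p_{LinkUp}.
Solving the two reaction functions simultaneously: (1 − (0.25)(0.25))p_{LinkUp} = 100 + 0.25·101, so 0.9375p_{LinkUp} = 125.25 and p_{LinkUp} = 133.6.
Then p_{NetOne} = 101 + 0.25·133.6 = 134.4.
q_{LinkUp} = 344 − 2·133.6 + 134.4 = 211.2.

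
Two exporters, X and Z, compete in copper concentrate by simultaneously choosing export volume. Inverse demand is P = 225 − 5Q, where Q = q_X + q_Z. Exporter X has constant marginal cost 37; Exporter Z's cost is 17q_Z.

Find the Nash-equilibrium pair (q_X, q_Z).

Exporter X's profit: π = q_X(225 − 5(q_X + q_Z)) − 37q_X.
∂π/∂q_X = 188 − 10q_X − 5q_Z = 0, so q_X = 18.8 − 0.5q_Z.
By the same steps for Z: q_Z = 20.8 − 0.5q_X.
Solving the two reaction functions simultaneously: (1 − (−0.5)(−0.5))q_X = 18.8 − 0.5·20.8, so 0.75q_X = 8.4 and q_X = 11.2.
Then q_Z = 20.8 − 0.5·11.2 = 15.2.

11.2, 15.2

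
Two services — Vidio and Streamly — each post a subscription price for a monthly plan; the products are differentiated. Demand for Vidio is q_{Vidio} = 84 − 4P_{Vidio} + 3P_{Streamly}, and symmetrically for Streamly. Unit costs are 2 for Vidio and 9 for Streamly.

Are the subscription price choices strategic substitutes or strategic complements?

strategic complements

Vidio's profit: π = (P_{Vidio} − 2)(84 − 4P_{Vidio} + 3P_{Streamly}).
∂π/∂P_{Vidio} = 92 − 8P_{Vidio} + 3P_{Streamly} = 0 ⇒ P_{Vidio} = 11.5 + 0.375P_{Streamly}.
The best-response slope dP_{Vidio}/dP_{Streamly} = 0.375 > 0: the reaction function is upward-sloping, so the choices are strategic complements.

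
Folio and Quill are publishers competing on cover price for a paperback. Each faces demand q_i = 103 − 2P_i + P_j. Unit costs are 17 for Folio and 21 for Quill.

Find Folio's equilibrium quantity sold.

58.4

Folio's profit: π = (P_{Folio} − 17)(103 − 2P_{Folio} + P_{Quill}).
∂π/∂P_{Folio} = 137 − 4P_{Folio} + P_{Quill} = 0 ⇒ P_{Folio} = 34.25 + 0.25P_{Quill}.
Similarly P_{Quill} = 36.25 + 0.25P_{Folio}.
Plugging P_{Quill} into Folio's best response: P_{Folio} = 34.25 + 0.25(36.25 + 0.25P_{Folio}) ⇒ 0.9375P_{Folio} = 43.3125, so P_{Folio} = 46.2.
Then P_{Quill} = 36.25 + 0.25·46.2 = 47.8.
q_{Folio} = 103 − 2·46.2 + 47.8 = 58.4.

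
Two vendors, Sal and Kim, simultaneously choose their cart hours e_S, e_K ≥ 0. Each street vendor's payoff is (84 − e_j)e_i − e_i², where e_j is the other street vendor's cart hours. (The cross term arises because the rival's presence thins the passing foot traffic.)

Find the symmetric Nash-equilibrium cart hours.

Sal's payoff is (84 − e_K)e_S − e_S².
∂π/∂e_S = 84 − e_K − 2e_S = 0, so e_S = 42 − 0.5e_K.
The game is symmetric, so in equilibrium e_K = e_S: the reaction function gives 1.5e_S = 42, hence e_S = 28.

28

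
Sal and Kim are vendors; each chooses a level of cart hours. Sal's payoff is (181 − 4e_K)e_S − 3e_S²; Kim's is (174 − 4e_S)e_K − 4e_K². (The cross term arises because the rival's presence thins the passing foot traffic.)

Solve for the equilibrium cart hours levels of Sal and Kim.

23.5, 10

Expanding Sal's payoff: 181e_S − 4e_Ke_S − 3e_S².
∂π/∂e_S = 181 − 4e_K − 6e_S = 0, so e_S = 181/6 − (2/3)e_K.
Likewise for Kim: e_K = 21.75 − 0.5e_S.
Solving the two reaction functions simultaneously: (1 − (−2/3)(−0.5))e_S = 181/6 − (2/3)·21.75, so (2/3)e_S = 47/3 and e_S = 23.5.
Then e_K = 21.75 − 0.5·23.5 = 10.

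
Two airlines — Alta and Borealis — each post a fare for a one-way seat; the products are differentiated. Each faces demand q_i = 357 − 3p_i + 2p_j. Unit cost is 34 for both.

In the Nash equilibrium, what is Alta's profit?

19561.6875

Alta's profit: π = (p_{Alta} − 34)(357 − 3p_{Alta} + 2p_{Borealis}).
∂π/∂p_{Alta} = 459 − 6p_{Alta} + 2p_{Borealis} = 0 ⇒ p_{Alta} = 76.5 + (1/3)p_{Borealis}.
By symmetry p_{Borealis} = p_{Alta}; substituting into the reaction function, (2/3)p_{Alta} = 76.5 and p_{Alta} = 114.75.
q_{Alta} = 357 − 3·114.75 + 2·114.75 = 242.25.
Profit = (114.75 − 34)·242.25 = 19561.6875.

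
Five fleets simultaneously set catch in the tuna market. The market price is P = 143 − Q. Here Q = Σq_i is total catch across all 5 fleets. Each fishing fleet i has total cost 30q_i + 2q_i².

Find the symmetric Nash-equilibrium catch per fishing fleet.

11.3

A representative fishing fleet's profit is π_i = q_i(143 − Q) − 30q_i − 2q_i², with Q = q_i + Σ_{j≠i} q_j.
First-order condition: 113 − 6q_i − Σ_{j≠i} q_j = 0.
In a symmetric equilibrium every fishing fleet chooses the same q, so Σ_{j≠i} q_j = 4q. The condition becomes 113 − 10q = 0, giving q = 113/10 = 11.3.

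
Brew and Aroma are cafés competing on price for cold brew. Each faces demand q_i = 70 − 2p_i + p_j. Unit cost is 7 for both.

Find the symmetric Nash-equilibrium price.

Brew's profit: π = (p_{Brew} − 7)(70 − 2p_{Brew} + p_{Aroma}).
∂π/∂p_{Brew} = 84 − 4p_{Brew} + p_{Aroma} = 0 ⇒ p_{Brew} = 21 + 0.25p_{Aroma}.
By symmetry p_{Aroma} = p_{Brew}; substituting into the reaction function, 0.75p_{Brew} = 21 and p_{Brew} = 28.

28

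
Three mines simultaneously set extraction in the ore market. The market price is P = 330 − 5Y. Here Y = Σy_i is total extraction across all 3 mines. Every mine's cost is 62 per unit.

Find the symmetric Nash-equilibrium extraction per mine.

13.4

A representative mine's profit is π_i = y_i(330 − 5Y) − 62y_i, with Y = y_i + Σ_{j≠i} y_j.
First-order condition: 268 − 10y_i − 5Σ_{j≠i} y_j = 0.
Imposing symmetry (y_j = y for all j) turns Σ_{j≠i} y_j into 2y, so 268 = 20y and y = 13.4.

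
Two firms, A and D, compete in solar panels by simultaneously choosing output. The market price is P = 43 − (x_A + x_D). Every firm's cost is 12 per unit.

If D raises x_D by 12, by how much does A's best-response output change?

-6

Firm A's profit: π = x_A(43 − (x_A + x_D)) − 12x_A.
∂π/∂x_A = 31 − 2x_A − x_D = 0, so x_A = 15.5 − 0.5x_D.
The reaction-function slope is −0.5, so a 12-unit rise in x_D moves x_A by −0.5 × 12 = −6. A's best response falls — the actions are strategic substitutes.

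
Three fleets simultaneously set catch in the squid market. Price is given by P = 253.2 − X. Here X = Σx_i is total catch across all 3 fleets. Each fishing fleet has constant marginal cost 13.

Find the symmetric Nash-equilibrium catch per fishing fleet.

60.05

A representative fishing fleet's profit is π_i = x_i(253.2 − X) − 13x_i, with X = x_i + Σ_{j≠i} x_j.
First-order condition: 240.2 − 2x_i − Σ_{j≠i} x_j = 0.
Imposing symmetry (x_j = x for all j) turns Σ_{j≠i} x_j into 2x, so 240.2 = 4x and x = 60.05.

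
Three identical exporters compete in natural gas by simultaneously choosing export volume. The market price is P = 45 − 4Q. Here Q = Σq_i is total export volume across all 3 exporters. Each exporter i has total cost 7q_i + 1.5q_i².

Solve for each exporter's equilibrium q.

A representative exporter's profit is π_i = q_i(45 − 4Q) − 7q_i − 1.5q_i², with Q = q_i + Σ_{j≠i} q_j.
First-order condition: 38 − 11q_i − 4Σ_{j≠i} q_j = 0.
Imposing symmetry (q_j = q for all j) turns Σ_{j≠i} q_j into 2q, so 38 = 19q and q = 2.

2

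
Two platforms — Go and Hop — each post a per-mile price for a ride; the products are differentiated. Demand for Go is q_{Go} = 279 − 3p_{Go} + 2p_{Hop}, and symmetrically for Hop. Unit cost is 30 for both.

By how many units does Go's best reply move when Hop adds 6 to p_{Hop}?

2

Go's profit: π = (p_{Go} − 30)(279 − 3p_{Go} + 2p_{Hop}).
∂π/∂p_{Go} = 369 − 6p_{Go} + 2p_{Hop} = 0 ⇒ p_{Go} = 61.5 + (1/3)p_{Hop}.
The reaction-function slope is 1/3, so a 6-unit rise in p_{Hop} moves p_{Go} by 1/3 × 6 = 2. Go's best response rises — the actions are strategic complements.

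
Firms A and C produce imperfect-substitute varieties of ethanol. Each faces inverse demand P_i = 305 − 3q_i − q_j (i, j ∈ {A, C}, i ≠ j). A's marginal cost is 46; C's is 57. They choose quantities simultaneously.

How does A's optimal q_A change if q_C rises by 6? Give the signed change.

-1

Firm A's profit: π = q_A(305 − 3q_A − q_C) − 46q_A.
∂π/∂q_A = 259 − 6q_A − q_C = 0 ⇒ q_A = 259/6 − (1/6)q_C.
The reaction-function slope is −1/6, so a 6-unit rise in q_C moves q_A by −1/6 × 6 = −1. A's best response falls — the actions are strategic substitutes.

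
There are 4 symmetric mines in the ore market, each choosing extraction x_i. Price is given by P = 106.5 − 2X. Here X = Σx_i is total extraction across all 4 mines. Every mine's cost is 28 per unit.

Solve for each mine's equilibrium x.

7.85

A representative mine's profit is π_i = x_i(106.5 − 2X) − 28x_i, with X = x_i + Σ_{j≠i} x_j.
First-order condition: 78.5 − 4x_i − 2Σ_{j≠i} x_j = 0.
Imposing symmetry (x_j = x for all j) turns Σ_{j≠i} x_j into 3x, so 78.5 = 10x and x = 7.85.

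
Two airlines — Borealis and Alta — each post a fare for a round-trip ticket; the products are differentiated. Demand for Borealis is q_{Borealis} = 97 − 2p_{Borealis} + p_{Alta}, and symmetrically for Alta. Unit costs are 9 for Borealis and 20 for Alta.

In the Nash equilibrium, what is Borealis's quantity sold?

61.6

Borealis's profit: π = (p_{Borealis} − 9)(97 − 2p_{Borealis} + p_{Alta}).
∂π/∂p_{Borealis} = 115 − 4p_{Borealis} + p_{Alta} = 0 ⇒ p_{Borealis} = 28.75 + 0.25p_{Alta}.
Similarly p_{Alta} = 34.25 + 0.25p_{Borealis}.
Plugging p_{Alta} into Borealis's best response: p_{Borealis} = 28.75 + 0.25(34.25 + 0.25p_{Borealis}) ⇒ 0.9375p_{Borealis} = 37.3125, so p_{Borealis} = 39.8.
Then p_{Alta} = 34.25 + 0.25·39.8 = 44.2.
q_{Borealis} = 97 − 2·39.8 + 44.2 = 61.6.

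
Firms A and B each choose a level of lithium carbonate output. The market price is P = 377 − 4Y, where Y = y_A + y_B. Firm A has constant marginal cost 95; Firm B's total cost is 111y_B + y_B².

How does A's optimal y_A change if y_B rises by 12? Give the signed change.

-6

Firm A's profit: π = y_A(377 − 4(y_A + y_B)) − 95y_A.
∂π/∂y_A = 282 − 8y_A − 4y_B = 0, so y_A = 35.25 − 0.5y_B.
The reaction-function slope is −0.5, so a 12-unit rise in y_B moves y_A by −0.5 × 12 = −6. A's best response falls — the actions are strategic substitutes.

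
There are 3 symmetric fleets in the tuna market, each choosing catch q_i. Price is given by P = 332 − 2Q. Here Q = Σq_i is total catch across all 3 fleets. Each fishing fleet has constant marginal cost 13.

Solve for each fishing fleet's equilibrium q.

A representative fishing fleet's profit is π_i = q_i(332 − 2Q) − 13q_i, with Q = q_i + Σ_{j≠i} q_j.
First-order condition: 319 − 4q_i − 2Σ_{j≠i} q_j = 0.
Imposing symmetry (q_j = q for all j) turns Σ_{j≠i} q_j into 2q, so 319 = 8q and q = 39.875.

39.875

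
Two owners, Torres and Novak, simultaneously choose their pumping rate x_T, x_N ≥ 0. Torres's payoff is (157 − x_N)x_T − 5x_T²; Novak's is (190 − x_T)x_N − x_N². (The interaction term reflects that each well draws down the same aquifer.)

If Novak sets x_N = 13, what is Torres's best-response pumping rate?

Expanding Torres's payoff: 157x_T − x_Nx_T − 5x_T².
∂π/∂x_T = 157 − x_N − 10x_T = 0, so x_T = 15.7 − 0.1x_N.
At x_N = 13: x_T = 15.7 − 0.1·13 = 14.4.

14.4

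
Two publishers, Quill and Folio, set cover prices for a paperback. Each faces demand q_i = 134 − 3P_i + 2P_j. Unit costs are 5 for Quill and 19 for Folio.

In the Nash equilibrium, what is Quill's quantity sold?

104.625

Quill's profit: π = (P_{Quill} − 5)(134 − 3P_{Quill} + 2P_{Folio}).
∂π/∂P_{Quill} = 149 − 6P_{Quill} + 2P_{Folio} = 0 ⇒ P_{Quill} = 149/6 + (1/3)P_{Folio}.
Similarly P_{Folio} = 191/6 + (1/3)P_{Quill}.
Solving the two reaction functions simultaneously: (1 − (1/3)(1/3))P_{Quill} = 149/6 + (1/3)·(191/6), so (8/9)P_{Quill} = 319/9 and P_{Quill} = 39.875.
Then P_{Folio} = 191/6 + (1/3)·39.875 = 45.125.
q_{Quill} = 134 − 3·39.875 + 2·45.125 = 104.625.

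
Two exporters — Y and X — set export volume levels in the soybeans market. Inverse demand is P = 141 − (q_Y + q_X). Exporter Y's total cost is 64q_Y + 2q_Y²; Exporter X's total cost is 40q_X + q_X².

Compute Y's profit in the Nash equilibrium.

243

Exporter Y's profit: π = q_Y(141 − (q_Y + q_X)) − 64q_Y − 2q_Y².
∂π/∂q_Y = 77 − 6q_Y − q_X = 0, so q_Y = 77/6 − (1/6)q_X.
For X: ∂π/∂q_X = 101 − 4q_X − q_Y = 0 ⇒ q_X = 25.25 − 0.25q_Y.
Solving the two reaction functions simultaneously: (1 − (−1/6)(−0.25))q_Y = 77/6 − (1/6)·25.25, so (23/24)q_Y = 8.625 and q_Y = 9.
Then q_X = 25.25 − 0.25·9 = 23.
Price P = 141 − 32 = 109.
Y's profit: (109 − 64)·9 − 2(9)² = 243.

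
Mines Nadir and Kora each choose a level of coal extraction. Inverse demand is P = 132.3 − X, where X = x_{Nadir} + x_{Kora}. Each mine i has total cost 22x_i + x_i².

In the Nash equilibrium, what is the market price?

88.18

Mine Nadir's profit: π = x_{Nadir}(132.3 − (x_{Nadir} + x_{Kora})) − 22x_{Nadir} − x_{Nadir}².
∂π/∂x_{Nadir} = 110.3 − 4x_{Nadir} − x_{Kora} = 0, so x_{Nadir} = 27.575 − 0.25x_{Kora}.
By symmetry x_{Kora} = x_{Nadir}; substituting into the reaction function, 1.25x_{Nadir} = 27.575 and x_{Nadir} = 22.06.
Equilibrium price: P = 132.3 − 44.12 = 88.18.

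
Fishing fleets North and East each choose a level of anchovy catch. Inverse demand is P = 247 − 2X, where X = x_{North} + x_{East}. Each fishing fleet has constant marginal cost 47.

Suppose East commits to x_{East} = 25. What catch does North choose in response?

37.5

Fishing fleet North's profit: π = x_{North}(247 − 2(x_{North} + x_{East})) − 47x_{North}.
∂π/∂x_{North} = 200 − 4x_{North} − 2x_{East} = 0, so x_{North} = 50 − 0.5x_{East}.
At x_{East} = 25: x_{North} = 50 − 0.5·25 = 37.5.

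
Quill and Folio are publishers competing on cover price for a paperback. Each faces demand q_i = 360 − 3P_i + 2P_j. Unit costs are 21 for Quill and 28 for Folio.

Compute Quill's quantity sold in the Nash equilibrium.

258.1875

Quill's profit: π = (P_{Quill} − 21)(360 − 3P_{Quill} + 2P_{Folio}).
∂π/∂P_{Quill} = 423 − 6P_{Quill} + 2P_{Folio} = 0 ⇒ P_{Quill} = 70.5 + (1/3)P_{Folio}.
Similarly P_{Folio} = 74 + (1/3)P_{Quill}.
Solving the two reaction functions simultaneously: (1 − (1/3)(1/3))P_{Quill} = 70.5 + (1/3)·74, so (8/9)P_{Quill} = 571/6 and P_{Quill} = 107.0625.
Then P_{Folio} = 74 + (1/3)·107.0625 = 109.6875.
q_{Quill} = 360 − 3·107.0625 + 2·109.6875 = 258.1875.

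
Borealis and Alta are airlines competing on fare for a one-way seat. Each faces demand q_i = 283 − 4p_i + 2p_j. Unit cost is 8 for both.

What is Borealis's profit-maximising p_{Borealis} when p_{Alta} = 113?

67.625

Borealis's profit: π = (p_{Borealis} − 8)(283 − 4p_{Borealis} + 2p_{Alta}).
∂π/∂p_{Borealis} = 315 − 8p_{Borealis} + 2p_{Alta} = 0 ⇒ p_{Borealis} = 39.375 + 0.25p_{Alta}.
At p_{Alta} = 113: p_{Borealis} = 39.375 + 0.25·113 = 67.625.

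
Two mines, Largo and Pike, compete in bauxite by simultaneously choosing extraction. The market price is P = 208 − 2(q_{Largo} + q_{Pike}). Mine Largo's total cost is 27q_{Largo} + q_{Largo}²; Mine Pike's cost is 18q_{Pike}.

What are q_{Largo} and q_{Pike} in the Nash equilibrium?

Mine Largo's profit: π = q_{Largo}(208 − 2(q_{Largo} + q_{Pike})) − 27q_{Largo} − q_{Largo}².
∂π/∂q_{Largo} = 181 − 6q_{Largo} − 2q_{Pike} = 0, so q_{Largo} = 181/6 − (1/3)q_{Pike}.
For Pike: ∂π/∂q_{Pike} = 190 − 4q_{Pike} − 2q_{Largo} = 0 ⇒ q_{Pike} = 47.5 − 0.5q_{Largo}.
Plugging q_{Pike} into Largo's best response: q_{Largo} = 181/6 − (1/3)(47.5 − 0.5q_{Largo}) ⇒ (5/6)q_{Largo} = 43/3, so q_{Largo} = 17.2.
Then q_{Pike} = 47.5 − 0.5·17.2 = 38.9.

17.2, 38.9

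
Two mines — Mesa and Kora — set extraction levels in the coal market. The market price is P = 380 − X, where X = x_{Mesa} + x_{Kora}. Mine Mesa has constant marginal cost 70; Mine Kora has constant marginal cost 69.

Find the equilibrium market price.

Mine Mesa's profit: π = x_{Mesa}(380 − (x_{Mesa} + x_{Kora})) − 70x_{Mesa}.
∂π/∂x_{Mesa} = 310 − 2x_{Mesa} − x_{Kora} = 0, so x_{Mesa} = 155 − 0.5x_{Kora}.
By the same steps for Kora: x_{Kora} = 155.5 − 0.5x_{Mesa}.
Solving the two reaction functions simultaneously: (1 − (−0.5)(−0.5))x_{Mesa} = 155 − 0.5·155.5, so 0.75x_{Mesa} = 77.25 and x_{Mesa} = 103.
Then x_{Kora} = 155.5 − 0.5·103 = 104.
Equilibrium price: P = 380 − 207 = 173.

173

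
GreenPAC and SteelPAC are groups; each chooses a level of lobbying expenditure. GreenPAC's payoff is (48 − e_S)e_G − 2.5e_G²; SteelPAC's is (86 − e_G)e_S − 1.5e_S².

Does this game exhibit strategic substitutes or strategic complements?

Expanding GreenPAC's payoff: 48e_G − e_Se_G − 2.5e_G².
∂π/∂e_G = 48 − e_S − 5e_G = 0, so e_G = 9.6 − 0.2e_S.
The best-response slope de_G/de_S = −0.2 < 0: the reaction function is downward-sloping, so the choices are strategic substitutes.

strategic substitutes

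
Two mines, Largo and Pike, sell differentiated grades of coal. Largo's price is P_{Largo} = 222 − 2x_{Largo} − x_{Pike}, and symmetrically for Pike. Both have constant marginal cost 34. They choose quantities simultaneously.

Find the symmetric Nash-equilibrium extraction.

37.6

Mine Largo's profit: π = x_{Largo}(222 − 2x_{Largo} − x_{Pike}) − 34x_{Largo}.
∂π/∂x_{Largo} = 188 − 4x_{Largo} − x_{Pike} = 0 ⇒ x_{Largo} = 47 − 0.25x_{Pike}.
The game is symmetric, so in equilibrium x_{Pike} = x_{Largo}: the reaction function gives 1.25x_{Largo} = 47, hence x_{Largo} = 37.6.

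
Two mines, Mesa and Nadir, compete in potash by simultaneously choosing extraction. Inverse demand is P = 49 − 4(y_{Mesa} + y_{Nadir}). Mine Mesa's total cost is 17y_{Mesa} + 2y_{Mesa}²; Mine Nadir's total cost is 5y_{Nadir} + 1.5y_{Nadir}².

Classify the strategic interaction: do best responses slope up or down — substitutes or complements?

Mine Mesa's profit: π = y_{Mesa}(49 − 4(y_{Mesa} + y_{Nadir})) − 17y_{Mesa} − 2y_{Mesa}².
∂π/∂y_{Mesa} = 32 − 12y_{Mesa} − 4y_{Nadir} = 0, so y_{Mesa} = 8/3 − (1/3)y_{Nadir}.
The best-response slope dy_{Mesa}/dy_{Nadir} = −1/3 < 0: the reaction function is downward-sloping, so the choices are strategic substitutes.

strategic substitutes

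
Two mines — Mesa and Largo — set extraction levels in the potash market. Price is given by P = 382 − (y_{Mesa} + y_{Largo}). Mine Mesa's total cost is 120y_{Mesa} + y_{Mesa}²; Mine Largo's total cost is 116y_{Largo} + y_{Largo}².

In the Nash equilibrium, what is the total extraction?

105.6

Mine Mesa's profit: π = y_{Mesa}(382 − (y_{Mesa} + y_{Largo})) − 120y_{Mesa} − y_{Mesa}².
∂π/∂y_{Mesa} = 262 − 4y_{Mesa} − y_{Largo} = 0, so y_{Mesa} = 65.5 − 0.25y_{Largo}.
By the same steps for Largo: y_{Largo} = 66.5 − 0.25y_{Mesa}.
Solving the two reaction functions simultaneously: (1 − (−0.25)(−0.25))y_{Mesa} = 65.5 − 0.25·66.5, so 0.9375y_{Mesa} = 48.875 and y_{Mesa} = 782/15.
Then y_{Largo} = 66.5 − 0.25·(782/15) = 802/15.
Total extraction: 782/15 + 802/15 = 105.6.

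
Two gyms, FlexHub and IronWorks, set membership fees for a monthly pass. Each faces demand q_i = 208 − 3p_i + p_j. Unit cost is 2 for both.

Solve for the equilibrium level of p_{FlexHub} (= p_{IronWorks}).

42.8

FlexHub's profit: π = (p_{FlexHub} − 2)(208 − 3p_{FlexHub} + p_{IronWorks}).
∂π/∂p_{FlexHub} = 214 − 6p_{FlexHub} + p_{IronWorks} = 0 ⇒ p_{FlexHub} = 107/3 + (1/6)p_{IronWorks}.
Setting p_{FlexHub} = p_{IronWorks} in the reaction function: p_{FlexHub} = 107/3 + (1/6)p_{FlexHub}, so p_{FlexHub} = (107/3) / (5/6) = 42.8.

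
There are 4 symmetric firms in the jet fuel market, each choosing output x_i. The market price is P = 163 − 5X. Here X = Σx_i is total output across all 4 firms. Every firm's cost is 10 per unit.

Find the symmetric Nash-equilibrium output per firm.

6.12

A representative firm's profit is π_i = x_i(163 − 5X) − 10x_i, with X = x_i + Σ_{j≠i} x_j.
First-order condition: 153 − 10x_i − 5Σ_{j≠i} x_j = 0.
With identical firms, set every x_j = x: then 153 − 10x − 15x = 0, i.e. x = 153/25 = 6.12.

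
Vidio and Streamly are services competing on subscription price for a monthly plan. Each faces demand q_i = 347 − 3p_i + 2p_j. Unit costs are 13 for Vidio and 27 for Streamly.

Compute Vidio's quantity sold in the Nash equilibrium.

258.375

Vidio's profit: π = (p_{Vidio} − 13)(347 − 3p_{Vidio} + 2p_{Streamly}).
∂π/∂p_{Vidio} = 386 − 6p_{Vidio} + 2p_{Streamly} = 0 ⇒ p_{Vidio} = 193/3 + (1/3)p_{Streamly}.
Similarly p_{Streamly} = 214/3 + (1/3)p_{Vidio}.
Plugging p_{Streamly} into Vidio's best response: p_{Vidio} = 193/3 + (1/3)(214/3 + (1/3)p_{Vidio}) ⇒ (8/9)p_{Vidio} = 793/9, so p_{Vidio} = 99.125.
Then p_{Streamly} = 214/3 + (1/3)·99.125 = 104.375.
q_{Vidio} = 347 − 3·99.125 + 2·104.375 = 258.375.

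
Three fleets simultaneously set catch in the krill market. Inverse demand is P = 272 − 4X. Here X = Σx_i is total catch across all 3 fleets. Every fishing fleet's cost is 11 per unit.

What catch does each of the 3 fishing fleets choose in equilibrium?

16.3125

A representative fishing fleet's profit is π_i = x_i(272 − 4X) − 11x_i, with X = x_i + Σ_{j≠i} x_j.
First-order condition: 261 − 8x_i − 4Σ_{j≠i} x_j = 0.
With identical fishing fleets, set every x_j = x: then 261 − 8x − 8x = 0, i.e. x = 261/16 = 16.3125.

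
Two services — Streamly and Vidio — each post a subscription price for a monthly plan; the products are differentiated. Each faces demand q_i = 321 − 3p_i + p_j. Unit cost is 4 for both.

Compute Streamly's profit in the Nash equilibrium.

11756.28

Streamly's profit: π = (p_{Streamly} − 4)(321 − 3p_{Streamly} + p_{Vidio}).
∂π/∂p_{Streamly} = 333 − 6p_{Streamly} + p_{Vidio} = 0 ⇒ p_{Streamly} = 55.5 + (1/6)p_{Vidio}.
Setting p_{Streamly} = p_{Vidio} in the reaction function: p_{Streamly} = 55.5 + (1/6)p_{Streamly}, so p_{Streamly} = 55.5 / (5/6) = 66.6.
q_{Streamly} = 321 − 3·66.6 + 66.6 = 187.8.
Profit = (66.6 − 4)·187.8 = 11756.28.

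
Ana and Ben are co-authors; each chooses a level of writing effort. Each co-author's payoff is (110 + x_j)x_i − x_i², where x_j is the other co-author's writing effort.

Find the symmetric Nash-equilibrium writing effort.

Ana's payoff is (110 + x_B)x_A − x_A².
∂π/∂x_A = 110 + x_B − 2x_A = 0, so x_A = 55 + 0.5x_B.
The game is symmetric, so in equilibrium x_B = x_A: the reaction function gives 0.5x_A = 55, hence x_A = 110.

110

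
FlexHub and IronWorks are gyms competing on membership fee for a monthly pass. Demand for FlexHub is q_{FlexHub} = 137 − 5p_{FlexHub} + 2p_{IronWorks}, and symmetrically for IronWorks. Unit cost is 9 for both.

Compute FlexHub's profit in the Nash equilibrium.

FlexHub's profit: π = (p_{FlexHub} − 9)(137 − 5p_{FlexHub} + 2p_{IronWorks}).
∂π/∂p_{FlexHub} = 182 − 10p_{FlexHub} + 2p_{IronWorks} = 0 ⇒ p_{FlexHub} = 18.2 + 0.2p_{IronWorks}.
The game is symmetric, so in equilibrium p_{IronWorks} = p_{FlexHub}: the reaction function gives 0.8p_{FlexHub} = 18.2, hence p_{FlexHub} = 22.75.
q_{FlexHub} = 137 − 5·22.75 + 2·22.75 = 68.75.
Profit = (22.75 − 9)·68.75 = 945.3125.

945.3125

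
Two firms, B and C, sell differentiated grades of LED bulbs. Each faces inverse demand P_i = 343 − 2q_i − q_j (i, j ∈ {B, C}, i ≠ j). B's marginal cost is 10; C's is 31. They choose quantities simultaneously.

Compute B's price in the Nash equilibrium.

Firm B's profit: π = q_B(343 − 2q_B − q_C) − 10q_B.
∂π/∂q_B = 333 − 4q_B − q_C = 0 ⇒ q_B = 83.25 − 0.25q_C.
Similarly q_C = 78 − 0.25q_B.
Substituting the second reaction function into the first: q_B = 83.25 − 0.25(78 − 0.25q_B), which gives 0.9375q_B = 63.75 ⇒ q_B = 68.
Then q_C = 78 − 0.25·68 = 61.
P_B = 343 − 2·68 − 61 = 146.

146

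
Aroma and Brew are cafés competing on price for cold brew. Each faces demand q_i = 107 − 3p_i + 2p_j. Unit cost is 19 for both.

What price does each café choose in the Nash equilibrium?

41

Aroma's profit: π = (p_{Aroma} − 19)(107 − 3p_{Aroma} + 2p_{Brew}).
∂π/∂p_{Aroma} = 164 − 6p_{Aroma} + 2p_{Brew} = 0 ⇒ p_{Aroma} = 82/3 + (1/3)p_{Brew}.
The game is symmetric, so in equilibrium p_{Brew} = p_{Aroma}: the reaction function gives (2/3)p_{Aroma} = 82/3, hence p_{Aroma} = 41.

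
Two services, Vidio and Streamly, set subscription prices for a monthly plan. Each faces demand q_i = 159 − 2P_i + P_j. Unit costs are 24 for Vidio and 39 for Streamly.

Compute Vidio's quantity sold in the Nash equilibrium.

94

Vidio's profit: π = (P_{Vidio} − 24)(159 − 2P_{Vidio} + P_{Streamly}).
∂π/∂P_{Vidio} = 207 − 4P_{Vidio} + P_{Streamly} = 0 ⇒ P_{Vidio} = 51.75 + 0.25P_{Streamly}.
Similarly P_{Streamly} = 59.25 + 0.25P_{Vidio}.
Plugging P_{Streamly} into Vidio's best response: P_{Vidio} = 51.75 + 0.25(59.25 + 0.25P_{Vidio}) ⇒ 0.9375P_{Vidio} = 66.5625, so P_{Vidio} = 71.
Then P_{Streamly} = 59.25 + 0.25·71 = 77.
q_{Vidio} = 159 − 2·71 + 77 = 94.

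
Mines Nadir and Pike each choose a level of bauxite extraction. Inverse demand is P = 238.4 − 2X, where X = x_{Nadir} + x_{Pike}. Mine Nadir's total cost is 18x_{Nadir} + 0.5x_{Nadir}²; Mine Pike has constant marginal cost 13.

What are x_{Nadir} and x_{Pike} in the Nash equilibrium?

Mine Nadir's profit: π = x_{Nadir}(238.4 − 2(x_{Nadir} + x_{Pike})) − 18x_{Nadir} − 0.5x_{Nadir}².
∂π/∂x_{Nadir} = 220.4 − 5x_{Nadir} − 2x_{Pike} = 0, so x_{Nadir} = 44.08 − 0.4x_{Pike}.
For Pike: ∂π/∂x_{Pike} = 225.4 − 4x_{Pike} − 2x_{Nadir} = 0 ⇒ x_{Pike} = 56.35 − 0.5x_{Nadir}.
Substituting the second reaction function into the first: x_{Nadir} = 44.08 − 0.4(56.35 − 0.5x_{Nadir}), which gives 0.8x_{Nadir} = 21.54 ⇒ x_{Nadir} = 26.925.
Then x_{Pike} = 56.35 − 0.5·26.925 = 42.8875.

26.925, 42.8875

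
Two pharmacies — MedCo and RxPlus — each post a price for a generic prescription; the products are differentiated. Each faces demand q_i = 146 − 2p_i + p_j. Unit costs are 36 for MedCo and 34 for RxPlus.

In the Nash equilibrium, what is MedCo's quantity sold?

72.8

MedCo's profit: π = (p_{MedCo} − 36)(146 − 2p_{MedCo} + p_{RxPlus}).
∂π/∂p_{MedCo} = 218 − 4p_{MedCo} + p_{RxPlus} = 0 ⇒ p_{MedCo} = 54.5 + 0.25p_{RxPlus}.
Similarly p_{RxPlus} = 53.5 + 0.25p_{MedCo}.
Substituting the second reaction function into the first: p_{MedCo} = 54.5 + 0.25(53.5 + 0.25p_{MedCo}), which gives 0.9375p_{MedCo} = 67.875 ⇒ p_{MedCo} = 72.4.
Then p_{RxPlus} = 53.5 + 0.25·72.4 = 71.6.
q_{MedCo} = 146 − 2·72.4 + 71.6 = 72.8.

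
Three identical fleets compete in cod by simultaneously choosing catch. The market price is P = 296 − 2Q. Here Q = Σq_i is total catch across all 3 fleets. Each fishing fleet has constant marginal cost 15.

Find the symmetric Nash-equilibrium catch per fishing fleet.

35.125

A representative fishing fleet's profit is π_i = q_i(296 − 2Q) − 15q_i, with Q = q_i + Σ_{j≠i} q_j.
First-order condition: 281 − 4q_i − 2Σ_{j≠i} q_j = 0.
In a symmetric equilibrium every fishing fleet chooses the same q, so Σ_{j≠i} q_j = 2q. The condition becomes 281 − 8q = 0, giving q = 281/8 = 35.125.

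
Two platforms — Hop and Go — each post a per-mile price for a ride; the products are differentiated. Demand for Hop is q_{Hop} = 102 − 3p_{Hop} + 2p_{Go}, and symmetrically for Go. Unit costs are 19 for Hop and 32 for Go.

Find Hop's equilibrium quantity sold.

69.5625

Hop's profit: π = (p_{Hop} − 19)(102 − 3p_{Hop} + 2p_{Go}).
∂π/∂p_{Hop} = 159 − 6p_{Hop} + 2p_{Go} = 0 ⇒ p_{Hop} = 26.5 + (1/3)p_{Go}.
Similarly p_{Go} = 33 + (1/3)p_{Hop}.
Plugging p_{Go} into Hop's best response: p_{Hop} = 26.5 + (1/3)(33 + (1/3)p_{Hop}) ⇒ (8/9)p_{Hop} = 37.5, so p_{Hop} = 42.1875.
Then p_{Go} = 33 + (1/3)·42.1875 = 47.0625.
q_{Hop} = 102 − 3·42.1875 + 2·47.0625 = 69.5625.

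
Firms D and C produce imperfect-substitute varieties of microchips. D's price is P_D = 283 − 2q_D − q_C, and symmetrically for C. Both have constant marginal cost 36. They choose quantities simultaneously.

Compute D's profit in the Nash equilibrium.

Firm D's profit: π = q_D(283 − 2q_D − q_C) − 36q_D.
∂π/∂q_D = 247 − 4q_D − q_C = 0 ⇒ q_D = 61.75 − 0.25q_C.
Setting q_D = q_C in the reaction function: q_D = 61.75 − 0.25q_D, so q_D = 61.75 / 1.25 = 49.4.
P_D = 283 − 2·49.4 − 49.4 = 134.8.
Profit = (134.8 − 36)·49.4 = 4880.72.

4880.72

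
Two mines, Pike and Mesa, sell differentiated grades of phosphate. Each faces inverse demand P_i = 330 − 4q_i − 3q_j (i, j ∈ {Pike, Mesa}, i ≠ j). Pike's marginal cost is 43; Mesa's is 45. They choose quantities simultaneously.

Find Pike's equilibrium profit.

2745.76

Mine Pike's profit: π = q_{Pike}(330 − 4q_{Pike} − 3q_{Mesa}) − 43q_{Pike}.
∂π/∂q_{Pike} = 287 − 8q_{Pike} − 3q_{Mesa} = 0 ⇒ q_{Pike} = 35.875 − 0.375q_{Mesa}.
Similarly q_{Mesa} = 35.625 − 0.375q_{Pike}.
Solving the two reaction functions simultaneously: (1 − (−0.375)(−0.375))q_{Pike} = 35.875 − 0.375·35.625, so (55/64)q_{Pike} = 1441/64 and q_{Pike} = 26.2.
Then q_{Mesa} = 35.625 − 0.375·26.2 = 25.8.
P_{Pike} = 330 − 4·26.2 − 3·25.8 = 147.8.
Profit = (147.8 − 43)·26.2 = 2745.76.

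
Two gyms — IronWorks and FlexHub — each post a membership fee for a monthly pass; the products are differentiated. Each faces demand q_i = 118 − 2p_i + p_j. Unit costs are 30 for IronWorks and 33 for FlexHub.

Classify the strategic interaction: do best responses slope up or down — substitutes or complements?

strategic complements

IronWorks's profit: π = (p_{IronWorks} − 30)(118 − 2p_{IronWorks} + p_{FlexHub}).
∂π/∂p_{IronWorks} = 178 − 4p_{IronWorks} + p_{FlexHub} = 0 ⇒ p_{IronWorks} = 44.5 + 0.25p_{FlexHub}.
The best-response slope dp_{IronWorks}/dp_{FlexHub} = 0.25 > 0: the reaction function is upward-sloping, so the choices are strategic complements.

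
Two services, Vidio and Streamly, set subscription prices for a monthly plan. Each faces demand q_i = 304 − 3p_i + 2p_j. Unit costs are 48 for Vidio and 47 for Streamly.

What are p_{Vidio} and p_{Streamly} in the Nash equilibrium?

Vidio's profit: π = (p_{Vidio} − 48)(304 − 3p_{Vidio} + 2p_{Streamly}).
∂π/∂p_{Vidio} = 448 − 6p_{Vidio} + 2p_{Streamly} = 0 ⇒ p_{Vidio} = 224/3 + (1/3)p_{Streamly}.
Similarly p_{Streamly} = 445/6 + (1/3)p_{Vidio}.
Plugging p_{Streamly} into Vidio's best response: p_{Vidio} = 224/3 + (1/3)(445/6 + (1/3)p_{Vidio}) ⇒ (8/9)p_{Vidio} = 1789/18, so p_{Vidio} = 111.8125.
Then p_{Streamly} = 445/6 + (1/3)·111.8125 = 111.4375.

111.8125, 111.4375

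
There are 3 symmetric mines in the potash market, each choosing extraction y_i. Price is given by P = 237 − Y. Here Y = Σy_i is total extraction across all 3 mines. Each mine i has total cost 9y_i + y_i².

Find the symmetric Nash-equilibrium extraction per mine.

38

A representative mine's profit is π_i = y_i(237 − Y) − 9y_i − y_i², with Y = y_i + Σ_{j≠i} y_j.
First-order condition: 228 − 4y_i − Σ_{j≠i} y_j = 0.
Imposing symmetry (y_j = y for all j) turns Σ_{j≠i} y_j into 2y, so 228 = 6y and y = 38.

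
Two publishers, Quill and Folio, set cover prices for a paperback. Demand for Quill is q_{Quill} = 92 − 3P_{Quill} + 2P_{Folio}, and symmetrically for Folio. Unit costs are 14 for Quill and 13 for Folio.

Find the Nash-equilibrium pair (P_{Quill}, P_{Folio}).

Quill's profit: π = (P_{Quill} − 14)(92 − 3P_{Quill} + 2P_{Folio}).
∂π/∂P_{Quill} = 134 − 6P_{Quill} + 2P_{Folio} = 0 ⇒ P_{Quill} = 67/3 + (1/3)P_{Folio}.
Similarly P_{Folio} = 131/6 + (1/3)P_{Quill}.
Solving the two reaction functions simultaneously: (1 − (1/3)(1/3))P_{Quill} = 67/3 + (1/3)·(131/6), so (8/9)P_{Quill} = 533/18 and P_{Quill} = 33.3125.
Then P_{Folio} = 131/6 + (1/3)·33.3125 = 32.9375.

33.3125, 32.9375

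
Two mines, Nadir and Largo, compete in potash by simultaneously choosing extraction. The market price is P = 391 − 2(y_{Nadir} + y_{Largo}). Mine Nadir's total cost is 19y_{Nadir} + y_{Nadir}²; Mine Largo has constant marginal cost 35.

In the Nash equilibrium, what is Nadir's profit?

4516.32

Mine Nadir's profit: π = y_{Nadir}(391 − 2(y_{Nadir} + y_{Largo})) − 19y_{Nadir} − y_{Nadir}².
∂π/∂y_{Nadir} = 372 − 6y_{Nadir} − 2y_{Largo} = 0, so y_{Nadir} = 62 − (1/3)y_{Largo}.
For Largo: ∂π/∂y_{Largo} = 356 − 4y_{Largo} − 2y_{Nadir} = 0 ⇒ y_{Largo} = 89 − 0.5y_{Nadir}.
Solving the two reaction functions simultaneously: (1 − (−1/3)(−0.5))y_{Nadir} = 62 − (1/3)·89, so (5/6)y_{Nadir} = 97/3 and y_{Nadir} = 38.8.
Then y_{Largo} = 89 − 0.5·38.8 = 69.6.
Price P = 391 − 2·108.4 = 174.2.
Nadir's profit: (174.2 − 19)·38.8 − (38.8)² = 4516.32.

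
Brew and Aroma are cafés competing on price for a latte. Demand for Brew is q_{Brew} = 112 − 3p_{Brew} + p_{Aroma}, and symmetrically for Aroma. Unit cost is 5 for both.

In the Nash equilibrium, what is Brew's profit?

1248.48

Brew's profit: π = (p_{Brew} − 5)(112 − 3p_{Brew} + p_{Aroma}).
∂π/∂p_{Brew} = 127 − 6p_{Brew} + p_{Aroma} = 0 ⇒ p_{Brew} = 127/6 + (1/6)p_{Aroma}.
Setting p_{Brew} = p_{Aroma} in the reaction function: p_{Brew} = 127/6 + (1/6)p_{Brew}, so p_{Brew} = (127/6) / (5/6) = 25.4.
q_{Brew} = 112 − 3·25.4 + 25.4 = 61.2.
Profit = (25.4 − 5)·61.2 = 1248.48.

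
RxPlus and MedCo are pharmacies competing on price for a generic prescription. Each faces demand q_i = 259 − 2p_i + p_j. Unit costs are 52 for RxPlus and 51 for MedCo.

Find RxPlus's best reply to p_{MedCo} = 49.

103

RxPlus's profit: π = (p_{RxPlus} − 52)(259 − 2p_{RxPlus} + p_{MedCo}).
∂π/∂p_{RxPlus} = 363 − 4p_{RxPlus} + p_{MedCo} = 0 ⇒ p_{RxPlus} = 90.75 + 0.25p_{MedCo}.
At p_{MedCo} = 49: p_{RxPlus} = 90.75 + 0.25·49 = 103.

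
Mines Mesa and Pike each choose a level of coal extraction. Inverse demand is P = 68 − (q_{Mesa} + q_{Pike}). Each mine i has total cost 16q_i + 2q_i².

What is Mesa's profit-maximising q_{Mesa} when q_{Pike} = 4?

Mine Mesa's profit: π = q_{Mesa}(68 − (q_{Mesa} + q_{Pike})) − 16q_{Mesa} − 2q_{Mesa}².
∂π/∂q_{Mesa} = 52 − 6q_{Mesa} − q_{Pike} = 0, so q_{Mesa} = 26/3 − (1/6)q_{Pike}.
At q_{Pike} = 4: q_{Mesa} = 26/3 − (1/6)·4 = 8.

8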